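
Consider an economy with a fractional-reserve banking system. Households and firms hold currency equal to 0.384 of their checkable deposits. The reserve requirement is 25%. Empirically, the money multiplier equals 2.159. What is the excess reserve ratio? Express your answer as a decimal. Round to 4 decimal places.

0.0070

Using m = 2.159. Since m = (1 + c)/(c + rr + e), the denominator satisfies c + rr + e = (1 + c)/m = (1 + 0.384) / 2.159 ≈ 0.641038.
With c = 0.384 and rr = 0.25, the excess reserve ratio is 0.641038 − 0.384 − 0.25 = 0.007038.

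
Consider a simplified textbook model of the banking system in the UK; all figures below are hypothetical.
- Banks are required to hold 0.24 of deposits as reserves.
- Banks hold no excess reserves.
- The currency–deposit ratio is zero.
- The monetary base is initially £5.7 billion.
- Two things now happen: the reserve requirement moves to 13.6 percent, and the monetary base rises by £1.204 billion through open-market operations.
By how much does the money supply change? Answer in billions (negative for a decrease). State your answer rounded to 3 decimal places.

£27.015 billion

Before: m₁ = 1 / (0.24) ≈ 4.16667, MB₁ = 5.7, so M₁ = 4.16667 × 5.7 ≈ 23.75 billion.
After: m₂ = 1 / (0.136) ≈ 7.35294, MB₂ = 5.7 + 1.204 = 6.904, so M₂ = 7.35294 × 6.904 ≈ 50.7647 billion.
ΔM = M₂ − M₁ = 50.7647 − 23.75 = 27.0147 billion.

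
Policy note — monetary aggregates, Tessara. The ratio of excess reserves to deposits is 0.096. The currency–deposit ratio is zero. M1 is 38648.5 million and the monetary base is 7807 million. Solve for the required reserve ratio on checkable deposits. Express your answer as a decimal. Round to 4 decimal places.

0.1060

Using m = M/MB = 38648.5/7807 ≈ 4.950493. Since m = (1 + c)/(c + rr + e), the denominator satisfies c + rr + e = (1 + c)/m = (1 + 0) / 4.950493 ≈ 0.202000.
With c = 0 and e = 0.096, the required reserve ratio on checkable deposits is 0.202000 − 0 − 0.096 = 0.106.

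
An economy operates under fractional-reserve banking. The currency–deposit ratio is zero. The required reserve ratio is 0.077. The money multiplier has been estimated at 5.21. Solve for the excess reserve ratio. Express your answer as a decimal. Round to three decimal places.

Using m = 5.21. Since m = (1 + c)/(c + rr + e), the denominator satisfies c + rr + e = (1 + c)/m = (1 + 0) / 5.21 ≈ 0.191939.
With c = 0 and rr = 0.077, the excess reserve ratio is 0.191939 − 0 − 0.077 = 0.114939.

0.115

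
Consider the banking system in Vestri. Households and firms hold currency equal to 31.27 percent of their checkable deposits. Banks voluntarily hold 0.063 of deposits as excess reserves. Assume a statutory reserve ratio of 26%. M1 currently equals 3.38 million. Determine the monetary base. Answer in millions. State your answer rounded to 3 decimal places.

1.637 million

The money multiplier is m = (1 + c) / (rr + e + c) = (1 + 0.3127) / (0.26 + 0.063 + 0.3127) ≈ 2.06497.
MB = M / m = 3.38 / 2.06497 ≈ 1.6368 million.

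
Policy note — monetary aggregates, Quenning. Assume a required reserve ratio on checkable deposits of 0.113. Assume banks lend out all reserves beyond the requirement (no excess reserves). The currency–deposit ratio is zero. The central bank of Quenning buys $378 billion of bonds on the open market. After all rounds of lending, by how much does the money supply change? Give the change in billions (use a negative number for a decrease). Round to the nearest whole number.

$3345 billion

The simple money multiplier is m = 1/rr = 1/0.113 ≈ 8.8496.
An open-market purchase increases the monetary base by 378 billion, so ΔM = m × ΔMB = 8.8496 × 378 = 3345.1488 billion.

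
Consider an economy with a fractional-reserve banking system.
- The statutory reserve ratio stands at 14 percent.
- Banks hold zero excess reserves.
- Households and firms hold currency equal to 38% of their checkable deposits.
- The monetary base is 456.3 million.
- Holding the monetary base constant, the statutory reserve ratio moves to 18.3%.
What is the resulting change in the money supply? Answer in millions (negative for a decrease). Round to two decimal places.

Initially m₁ = (1 + 0.38) / (0.14 + 0.38) ≈ 2.653846, so M₁ = 2.653846 × 456.3 ≈ 1210.9499 million.
After the change m₂ = (1 + 0.38) / (0.183 + 0.38) ≈ 2.451155, so M₂ = 2.451155 × 456.3 ≈ 1118.462 million.
ΔM = M₂ − M₁ = 1118.462 − 1210.9499 = -92.4879 million.

-92.49 million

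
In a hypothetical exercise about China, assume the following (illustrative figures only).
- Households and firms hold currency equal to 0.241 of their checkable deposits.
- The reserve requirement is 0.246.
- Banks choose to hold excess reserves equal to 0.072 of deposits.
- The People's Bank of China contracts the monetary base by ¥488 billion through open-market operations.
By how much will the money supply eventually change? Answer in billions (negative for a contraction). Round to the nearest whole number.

-1083 billion

The money multiplier is m = (1 + c) / (rr + e + c) = (1 + 0.241) / (0.246 + 0.072 + 0.241) ≈ 2.22.
The sale removes 488 billion of base, so ΔM = m × ΔMB = 2.22 × (−488) = -1083.36 billion.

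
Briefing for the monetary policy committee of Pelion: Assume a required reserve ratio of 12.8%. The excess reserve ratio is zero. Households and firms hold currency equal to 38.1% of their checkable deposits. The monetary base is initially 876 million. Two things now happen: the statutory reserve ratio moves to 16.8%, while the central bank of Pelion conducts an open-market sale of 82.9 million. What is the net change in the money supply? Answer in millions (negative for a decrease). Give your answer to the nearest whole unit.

Before: m₁ = (1 + 0.381) / (0.128 + 0.381) ≈ 2.7132, MB₁ = 876, so M₁ = 2.7132 × 876 = 2376.7632 million.
After: m₂ = (1 + 0.381) / (0.168 + 0.381) ≈ 2.5155, MB₂ = 876 − 82.9 = 793.1, so M₂ = 2.5155 × 793.1 ≈ 1995.043 million.
ΔM = M₂ − M₁ = 1995.043 − 2376.7632 = -381.7202 million.

-382 million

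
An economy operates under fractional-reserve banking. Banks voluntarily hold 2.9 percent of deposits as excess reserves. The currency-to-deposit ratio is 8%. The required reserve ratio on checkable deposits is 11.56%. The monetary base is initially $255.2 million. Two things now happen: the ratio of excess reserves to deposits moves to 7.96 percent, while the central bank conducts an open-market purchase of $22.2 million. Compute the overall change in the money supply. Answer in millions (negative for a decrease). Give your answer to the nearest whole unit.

-139 million

Before: m₁ = (1 + 0.08) / (0.1156 + 0.029 + 0.08) ≈ 4.8085, MB₁ = 255.2, so M₁ = 4.8085 × 255.2 = 1227.1292 million.
After: m₂ = (1 + 0.08) / (0.1156 + 0.0796 + 0.08) ≈ 3.9244, MB₂ = 255.2 + 22.2 = 277.4, so M₂ = 3.9244 × 277.4 ≈ 1088.6286 million.
ΔM = M₂ − M₁ = 1088.6286 − 1227.1292 = -138.5006 million.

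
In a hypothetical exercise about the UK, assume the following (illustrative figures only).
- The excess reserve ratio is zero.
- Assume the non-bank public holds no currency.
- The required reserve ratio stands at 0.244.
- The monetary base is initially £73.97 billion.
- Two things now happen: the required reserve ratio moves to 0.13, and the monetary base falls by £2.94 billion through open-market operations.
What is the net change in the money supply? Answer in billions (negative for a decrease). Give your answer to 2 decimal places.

Before: m₁ = 1 / (0.244) ≈ 4.09836, MB₁ = 73.97, so M₁ = 4.09836 × 73.97 ≈ 303.1557 billion.
After: m₂ = 1 / (0.13) ≈ 7.69231, MB₂ = 73.97 − 2.94 = 71.03, so M₂ = 7.69231 × 71.03 ≈ 546.3848 billion.
ΔM = M₂ − M₁ = 546.3848 − 303.1557 = 243.2291 billion.

£243.23 billion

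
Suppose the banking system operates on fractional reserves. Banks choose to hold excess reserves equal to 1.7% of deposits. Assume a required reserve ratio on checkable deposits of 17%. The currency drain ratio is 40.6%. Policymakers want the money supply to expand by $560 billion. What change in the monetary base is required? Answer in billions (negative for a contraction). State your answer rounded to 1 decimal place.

The money multiplier is m = (1 + c) / (rr + e + c) = (1 + 0.406) / (0.17 + 0.017 + 0.406) ≈ 2.37099.
ΔMB = ΔM / m = (+560) / 2.37099 ≈ 236.1883 billion.

$236.2 billion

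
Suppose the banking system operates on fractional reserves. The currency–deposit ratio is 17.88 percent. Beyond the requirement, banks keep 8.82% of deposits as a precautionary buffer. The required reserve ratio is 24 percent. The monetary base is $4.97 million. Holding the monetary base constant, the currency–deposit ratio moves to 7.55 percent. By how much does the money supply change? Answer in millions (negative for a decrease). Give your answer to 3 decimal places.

$1.685 million

Initially m₁ = (1 + 0.1788) / (0.24 + 0.0882 + 0.1788) ≈ 2.32505, so M₁ = 2.32505 × 4.97 ≈ 11.5555 million.
After the change m₂ = (1 + 0.0755) / (0.24 + 0.0882 + 0.0755) ≈ 2.66411, so M₂ = 2.66411 × 4.97 ≈ 13.2406 million.
ΔM = M₂ − M₁ = 13.2406 − 11.5555 = 1.6851 million.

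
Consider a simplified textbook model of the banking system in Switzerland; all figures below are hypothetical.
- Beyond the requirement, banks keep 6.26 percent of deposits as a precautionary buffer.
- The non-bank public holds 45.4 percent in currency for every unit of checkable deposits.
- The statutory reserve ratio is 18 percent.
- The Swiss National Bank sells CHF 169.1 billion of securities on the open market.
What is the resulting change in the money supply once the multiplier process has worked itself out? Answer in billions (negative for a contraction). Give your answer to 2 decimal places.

The money multiplier is m = (1 + c) / (rr + e + c) = (1 + 0.454) / (0.18 + 0.0626 + 0.454) ≈ 2.087281.
The sale removes 169.1 billion of base, so ΔM = m × ΔMB = 2.087281 × (−169.1) ≈ -352.9592 billion.

-352.96 billion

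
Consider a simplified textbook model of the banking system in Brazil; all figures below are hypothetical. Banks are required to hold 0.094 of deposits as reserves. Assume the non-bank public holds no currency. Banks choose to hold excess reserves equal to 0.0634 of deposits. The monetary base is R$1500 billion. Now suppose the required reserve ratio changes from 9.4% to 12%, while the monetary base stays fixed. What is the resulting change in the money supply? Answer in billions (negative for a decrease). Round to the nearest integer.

Initially m₁ = 1 / (0.094 + 0.0634) ≈ 6.35324, so M₁ = 6.35324 × 1500 = 9529.86 billion.
After the change m₂ = 1 / (0.12 + 0.0634) ≈ 5.45256, so M₂ = 5.45256 × 1500 = 8178.84 billion.
ΔM = M₂ − M₁ = 8178.84 − 9529.86 = -1351.02 billion.

-1351 billion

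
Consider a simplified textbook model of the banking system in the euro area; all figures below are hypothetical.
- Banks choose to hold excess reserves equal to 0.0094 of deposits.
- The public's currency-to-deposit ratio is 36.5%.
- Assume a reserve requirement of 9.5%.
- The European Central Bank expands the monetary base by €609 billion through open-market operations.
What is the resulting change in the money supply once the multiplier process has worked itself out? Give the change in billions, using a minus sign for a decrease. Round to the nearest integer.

The money multiplier is m = (1 + c) / (rr + e + c) = (1 + 0.365) / (0.095 + 0.0094 + 0.365) ≈ 2.9080.
The purchase adds 609 billion of base, so ΔM = m × ΔMB = 2.9080 × (+609) = 1770.972 billion.

€1771 billion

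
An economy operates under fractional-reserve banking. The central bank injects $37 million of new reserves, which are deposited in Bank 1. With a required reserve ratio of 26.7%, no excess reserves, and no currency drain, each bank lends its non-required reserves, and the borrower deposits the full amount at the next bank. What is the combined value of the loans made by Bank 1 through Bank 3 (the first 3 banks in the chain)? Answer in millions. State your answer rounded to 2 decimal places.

Bank i lends (1 − rr)^i of the original deposit: Bank 1 lends 37·0.7330 = 27.1210, Bank 2 lends 37·0.7330² ≈ 19.8797, and so on.
Summing a geometric series: total = 37·[0.7330·(1 − 0.7330^3) / (1 − 0.7330)] ≈ 61.5725 million.

$61.57 million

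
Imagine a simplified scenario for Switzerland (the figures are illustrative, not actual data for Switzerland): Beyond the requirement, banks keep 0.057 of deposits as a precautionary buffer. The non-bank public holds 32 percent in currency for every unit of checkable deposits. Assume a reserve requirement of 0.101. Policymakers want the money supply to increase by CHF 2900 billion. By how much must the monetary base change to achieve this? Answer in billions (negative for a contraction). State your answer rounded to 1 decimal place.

The money multiplier is m = (1 + c) / (rr + e + c) = (1 + 0.32) / (0.101 + 0.057 + 0.32) ≈ 2.761506.
ΔMB = ΔM / m = (+2900) / 2.761506 ≈ 1050.1516 billion.

CHF 1050.2 billion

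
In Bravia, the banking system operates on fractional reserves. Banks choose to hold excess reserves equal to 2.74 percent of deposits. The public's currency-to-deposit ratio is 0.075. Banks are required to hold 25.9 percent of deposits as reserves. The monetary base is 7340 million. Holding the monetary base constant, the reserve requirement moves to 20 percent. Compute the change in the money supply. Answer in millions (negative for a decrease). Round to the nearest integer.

4260 million

Initially m₁ = (1 + 0.075) / (0.259 + 0.0274 + 0.075) ≈ 2.97454, so M₁ = 2.97454 × 7340 = 21833.1236 million.
After the change m₂ = (1 + 0.075) / (0.2 + 0.0274 + 0.075) ≈ 3.55489, so M₂ = 3.55489 × 7340 = 26092.8926 million.
ΔM = M₂ − M₁ = 26092.8926 − 21833.1236 = 4259.769 million.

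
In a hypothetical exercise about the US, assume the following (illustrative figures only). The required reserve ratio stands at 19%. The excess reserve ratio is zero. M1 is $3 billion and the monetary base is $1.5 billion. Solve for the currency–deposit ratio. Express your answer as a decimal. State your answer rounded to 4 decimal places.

Using m = M/MB = 3/1.5 = 2.000000. From m = (1 + c)/(c + rr + e), rearranging gives 1 + c = m·(c + rr + e), so c·(1 − m) = m·(rr + e) − 1.
Hence c = [m·(rr + e) − 1]/(1 − m) = [2.000000 × (0.19 + 0) − 1] / (1 − 2.000000) = 0.620000.

0.6200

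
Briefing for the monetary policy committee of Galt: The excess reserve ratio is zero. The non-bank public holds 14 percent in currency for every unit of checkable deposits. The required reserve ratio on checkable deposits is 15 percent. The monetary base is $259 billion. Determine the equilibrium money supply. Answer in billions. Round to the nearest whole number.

The money multiplier is m = (1 + c) / (rr + c) = (1 + 0.14) / (0.15 + 0.14) ≈ 3.9310.
So M = m × MB = 3.9310 × 259 = 1018.129 billion.

$1018 billion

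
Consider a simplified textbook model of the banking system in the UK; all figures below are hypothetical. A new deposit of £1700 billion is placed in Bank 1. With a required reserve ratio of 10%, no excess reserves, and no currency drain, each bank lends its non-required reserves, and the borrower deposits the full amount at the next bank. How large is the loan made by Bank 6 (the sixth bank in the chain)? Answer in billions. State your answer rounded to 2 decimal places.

Each bank lends a fraction (1 − rr) = 0.9000 of the deposit it receives, so Bank 6 receives 1700·0.9000^5 and lends 1700·0.9000^6 = 903.4497 billion.

£903.45 billion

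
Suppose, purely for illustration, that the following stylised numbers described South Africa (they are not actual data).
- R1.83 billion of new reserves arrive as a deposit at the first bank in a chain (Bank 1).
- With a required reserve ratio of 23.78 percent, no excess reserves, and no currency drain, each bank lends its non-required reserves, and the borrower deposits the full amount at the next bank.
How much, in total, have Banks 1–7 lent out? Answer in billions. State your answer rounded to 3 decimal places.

Bank i lends (1 − rr)^i of the original deposit: Bank 1 lends 1.83·0.7622 ≈ 1.3948, Bank 2 lends 1.83·0.7622² ≈ 1.0631, and so on.
Summing a geometric series: total = 1.83·[0.7622·(1 − 0.7622^7) / (1 − 0.7622)] ≈ 4.9890 billion.

R4.989 billion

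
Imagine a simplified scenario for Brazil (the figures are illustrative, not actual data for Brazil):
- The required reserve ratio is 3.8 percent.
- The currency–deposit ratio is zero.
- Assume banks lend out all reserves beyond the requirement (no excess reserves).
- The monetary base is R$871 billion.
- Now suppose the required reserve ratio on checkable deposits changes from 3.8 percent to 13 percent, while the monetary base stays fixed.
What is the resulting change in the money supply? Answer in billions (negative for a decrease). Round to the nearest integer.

Initially m₁ = 1 / (0.038) ≈ 26.3158, so M₁ = 26.3158 × 871 = 22921.0618 billion.
After the change m₂ = 1 / (0.13) ≈ 7.6923, so M₂ = 7.6923 × 871 = 6699.9933 billion.
ΔM = M₂ − M₁ = 6699.9933 − 22921.0618 = -16221.0685 billion.

-16221 billion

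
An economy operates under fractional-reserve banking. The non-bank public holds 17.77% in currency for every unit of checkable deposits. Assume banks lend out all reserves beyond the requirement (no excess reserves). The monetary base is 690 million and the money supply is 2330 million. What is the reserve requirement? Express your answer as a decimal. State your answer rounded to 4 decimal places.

0.1711

Using m = M/MB = 2330/690 ≈ 3.376812. Since m = (1 + c)/(c + rr + e), the denominator satisfies c + rr + e = (1 + c)/m = (1 + 0.1777) / 3.376812 ≈ 0.348761.
With c = 0.1777 and e = 0, the reserve requirement is 0.348761 − 0.1777 − 0 = 0.171061.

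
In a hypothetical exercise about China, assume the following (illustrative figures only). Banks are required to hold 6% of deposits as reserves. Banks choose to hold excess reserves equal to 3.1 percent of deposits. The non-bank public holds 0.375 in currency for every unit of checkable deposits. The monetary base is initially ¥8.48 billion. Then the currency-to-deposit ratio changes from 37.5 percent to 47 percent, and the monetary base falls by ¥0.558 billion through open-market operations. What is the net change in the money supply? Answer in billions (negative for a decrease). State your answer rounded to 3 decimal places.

Before: m₁ = (1 + 0.375) / (0.06 + 0.031 + 0.375) ≈ 2.95064, MB₁ = 8.48, so M₁ = 2.95064 × 8.48 ≈ 25.0214 billion.
After: m₂ = (1 + 0.47) / (0.06 + 0.031 + 0.47) ≈ 2.62032, MB₂ = 8.48 − 0.558 = 7.922, so M₂ = 2.62032 × 7.922 ≈ 20.7582 billion.
ΔM = M₂ − M₁ = 20.7582 − 25.0214 = -4.2632 billion.

-4.263 billion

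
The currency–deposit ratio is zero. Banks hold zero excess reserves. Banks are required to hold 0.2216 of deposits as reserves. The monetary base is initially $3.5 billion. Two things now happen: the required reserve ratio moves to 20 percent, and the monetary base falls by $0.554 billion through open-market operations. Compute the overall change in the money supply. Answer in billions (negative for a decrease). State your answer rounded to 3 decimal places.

Before: m₁ = 1 / (0.2216) ≈ 4.51264, MB₁ = 3.5, so M₁ = 4.51264 × 3.5 ≈ 15.7942 billion.
After: m₂ = 1 / (0.2) = 5, MB₂ = 3.5 − 0.554 = 2.946, so M₂ = 5 × 2.946 = 14.73 billion.
ΔM = M₂ − M₁ = 14.73 − 15.7942 = -1.0642 billion.

-1.064 billion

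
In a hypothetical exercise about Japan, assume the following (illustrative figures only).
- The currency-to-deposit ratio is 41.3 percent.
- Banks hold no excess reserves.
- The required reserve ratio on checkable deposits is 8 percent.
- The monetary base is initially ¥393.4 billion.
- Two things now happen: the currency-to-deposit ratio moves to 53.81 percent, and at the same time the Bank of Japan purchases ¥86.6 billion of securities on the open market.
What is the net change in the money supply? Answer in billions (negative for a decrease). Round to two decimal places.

¥66.91 billion

Before: m₁ = (1 + 0.413) / (0.08 + 0.413) ≈ 2.866126, MB₁ = 393.4, so M₁ = 2.866126 × 393.4 ≈ 1127.534 billion.
After: m₂ = (1 + 0.5381) / (0.08 + 0.5381) ≈ 2.488432, MB₂ = 393.4 + 86.6 = 480, so M₂ = 2.488432 × 480 ≈ 1194.4474 billion.
ΔM = M₂ − M₁ = 1194.4474 − 1127.534 = 66.9134 billion.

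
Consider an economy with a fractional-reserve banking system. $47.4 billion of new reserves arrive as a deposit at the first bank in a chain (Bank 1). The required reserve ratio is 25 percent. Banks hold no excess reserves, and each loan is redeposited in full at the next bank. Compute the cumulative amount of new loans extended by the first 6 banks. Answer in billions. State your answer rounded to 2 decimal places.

Bank i lends (1 − rr)^i of the original deposit: Bank 1 lends 47.4·0.7500 = 35.5500, Bank 2 lends 47.4·0.7500² = 26.6625, and so on.
Summing a geometric series: total = 47.4·[0.7500·(1 − 0.7500^6) / (1 − 0.7500)] ≈ 116.8915 billion.

$116.89 billion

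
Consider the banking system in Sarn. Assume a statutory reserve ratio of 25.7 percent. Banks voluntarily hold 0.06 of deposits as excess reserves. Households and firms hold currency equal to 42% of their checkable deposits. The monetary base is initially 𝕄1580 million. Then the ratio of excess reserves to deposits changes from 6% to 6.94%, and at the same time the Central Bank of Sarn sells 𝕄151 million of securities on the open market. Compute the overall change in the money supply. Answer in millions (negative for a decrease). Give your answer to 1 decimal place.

-325.6 million

Before: m₁ = (1 + 0.42) / (0.257 + 0.06 + 0.42) ≈ 1.926730, MB₁ = 1580, so M₁ = 1.926730 × 1580 = 3044.2334 million.
After: m₂ = (1 + 0.42) / (0.257 + 0.0694 + 0.42) ≈ 1.902465, MB₂ = 1580 − 151 = 1429, so M₂ = 1.902465 × 1429 ≈ 2718.6225 million.
ΔM = M₂ − M₁ = 2718.6225 − 3044.2334 = -325.6109 million.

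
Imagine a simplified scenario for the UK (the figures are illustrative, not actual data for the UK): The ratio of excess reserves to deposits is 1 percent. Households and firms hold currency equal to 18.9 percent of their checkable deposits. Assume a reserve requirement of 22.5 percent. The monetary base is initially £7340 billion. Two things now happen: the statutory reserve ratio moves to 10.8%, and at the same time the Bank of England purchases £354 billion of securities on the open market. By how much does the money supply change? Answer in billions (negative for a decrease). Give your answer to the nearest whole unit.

£9215 billion

Before: m₁ = (1 + 0.189) / (0.225 + 0.01 + 0.189) ≈ 2.80425, MB₁ = 7340, so M₁ = 2.80425 × 7340 = 20583.195 billion.
After: m₂ = (1 + 0.189) / (0.108 + 0.01 + 0.189) ≈ 3.87296, MB₂ = 7340 + 354 = 7694, so M₂ = 3.87296 × 7694 ≈ 29798.5542 billion.
ΔM = M₂ − M₁ = 29798.5542 − 20583.195 = 9215.3592 billion.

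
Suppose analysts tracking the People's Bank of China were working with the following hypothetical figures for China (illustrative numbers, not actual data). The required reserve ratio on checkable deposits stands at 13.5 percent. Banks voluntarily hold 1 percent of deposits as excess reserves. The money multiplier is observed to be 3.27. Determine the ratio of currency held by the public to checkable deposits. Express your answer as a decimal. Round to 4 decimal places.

0.2317

Using m = 3.27. From m = (1 + c)/(c + rr + e), rearranging gives 1 + c = m·(c + rr + e), so c·(1 − m) = m·(rr + e) − 1.
Hence c = [m·(rr + e) − 1]/(1 − m) = [3.27 × (0.135 + 0.01) − 1] / (1 − 3.27) ≈ 0.231652.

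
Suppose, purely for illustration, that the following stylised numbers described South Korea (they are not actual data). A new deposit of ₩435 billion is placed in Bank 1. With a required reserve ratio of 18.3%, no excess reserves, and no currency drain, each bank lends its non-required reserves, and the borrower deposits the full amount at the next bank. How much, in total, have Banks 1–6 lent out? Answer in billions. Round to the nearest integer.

Bank i lends (1 − rr)^i of the original deposit: Bank 1 lends 435·0.8170 = 355.3950, Bank 2 lends 435·0.8170² ≈ 290.3577, and so on.
Summing a geometric series: total = 435·[0.8170·(1 − 0.8170^6) / (1 − 0.8170)] ≈ 1364.4952 billion.

₩1364 billion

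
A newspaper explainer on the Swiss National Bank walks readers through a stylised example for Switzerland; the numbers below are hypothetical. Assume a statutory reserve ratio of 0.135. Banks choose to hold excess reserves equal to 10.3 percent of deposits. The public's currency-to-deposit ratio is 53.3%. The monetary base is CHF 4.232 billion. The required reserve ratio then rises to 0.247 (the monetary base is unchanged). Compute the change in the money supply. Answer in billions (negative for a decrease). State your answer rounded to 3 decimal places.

-1.067 billion

Initially m₁ = (1 + 0.533) / (0.135 + 0.103 + 0.533) ≈ 1.98833, so M₁ = 1.98833 × 4.232 ≈ 8.4146 billion.
After the change m₂ = (1 + 0.533) / (0.247 + 0.103 + 0.533) ≈ 1.73613, so M₂ = 1.73613 × 4.232 ≈ 7.3473 billion.
ΔM = M₂ − M₁ = 7.3473 − 8.4146 = -1.0673 billion.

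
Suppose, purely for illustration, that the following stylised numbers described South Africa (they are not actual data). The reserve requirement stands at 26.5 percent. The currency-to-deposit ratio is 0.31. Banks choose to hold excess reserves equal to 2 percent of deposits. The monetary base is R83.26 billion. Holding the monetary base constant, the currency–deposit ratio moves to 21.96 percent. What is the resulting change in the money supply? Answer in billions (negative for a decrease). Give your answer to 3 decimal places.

R17.924 billion

Initially m₁ = (1 + 0.31) / (0.265 + 0.02 + 0.31) ≈ 2.201681, so M₁ = 2.201681 × 83.26 ≈ 183.312 billion.
After the change m₂ = (1 + 0.2196) / (0.265 + 0.02 + 0.2196) ≈ 2.416964, so M₂ = 2.416964 × 83.26 ≈ 201.2364 billion.
ΔM = M₂ − M₁ = 201.2364 − 183.312 = 17.9244 billion.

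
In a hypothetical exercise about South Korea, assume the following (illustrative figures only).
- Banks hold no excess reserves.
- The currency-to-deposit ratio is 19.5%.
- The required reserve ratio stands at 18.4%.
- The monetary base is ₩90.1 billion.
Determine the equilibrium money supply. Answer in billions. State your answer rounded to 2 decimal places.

The money multiplier is m = (1 + c) / (rr + c) = (1 + 0.195) / (0.184 + 0.195) ≈ 3.15303.
So M = m × MB = 3.15303 × 90.1 ≈ 284.088 billion.

₩284.09 billion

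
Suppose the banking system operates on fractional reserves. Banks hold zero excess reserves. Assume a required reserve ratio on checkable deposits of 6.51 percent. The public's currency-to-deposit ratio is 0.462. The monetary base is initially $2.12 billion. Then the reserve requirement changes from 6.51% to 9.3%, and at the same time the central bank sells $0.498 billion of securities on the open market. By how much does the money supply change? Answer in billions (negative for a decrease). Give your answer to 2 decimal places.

-1.61 billion

Before: m₁ = (1 + 0.462) / (0.0651 + 0.462) ≈ 2.7737, MB₁ = 2.12, so M₁ = 2.7737 × 2.12 ≈ 5.8802 billion.
After: m₂ = (1 + 0.462) / (0.093 + 0.462) ≈ 2.6342, MB₂ = 2.12 − 0.498 = 1.622, so M₂ = 2.6342 × 1.622 ≈ 4.2727 billion.
ΔM = M₂ − M₁ = 4.2727 − 5.8802 = -1.6075 billion.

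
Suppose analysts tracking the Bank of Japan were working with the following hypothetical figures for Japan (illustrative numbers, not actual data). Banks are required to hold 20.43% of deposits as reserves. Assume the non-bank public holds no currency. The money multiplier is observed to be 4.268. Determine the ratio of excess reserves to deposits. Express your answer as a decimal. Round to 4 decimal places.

Using m = 4.268. Since m = (1 + c)/(c + rr + e), the denominator satisfies c + rr + e = (1 + c)/m = (1 + 0) / 4.268 ≈ 0.234302.
With c = 0 and rr = 0.2043, the ratio of excess reserves to deposits is 0.234302 − 0 − 0.2043 = 0.030002.

0.0300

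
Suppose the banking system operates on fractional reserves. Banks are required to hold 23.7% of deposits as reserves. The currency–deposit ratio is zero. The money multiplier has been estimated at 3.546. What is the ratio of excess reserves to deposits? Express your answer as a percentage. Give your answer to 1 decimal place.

Using m = 3.546. Since m = (1 + c)/(c + rr + e), the denominator satisfies c + rr + e = (1 + c)/m = (1 + 0) / 3.546 ≈ 0.282008.
With c = 0 and rr = 0.237, the ratio of excess reserves to deposits is 0.282008 − 0 − 0.237 = 0.045008.

4.5%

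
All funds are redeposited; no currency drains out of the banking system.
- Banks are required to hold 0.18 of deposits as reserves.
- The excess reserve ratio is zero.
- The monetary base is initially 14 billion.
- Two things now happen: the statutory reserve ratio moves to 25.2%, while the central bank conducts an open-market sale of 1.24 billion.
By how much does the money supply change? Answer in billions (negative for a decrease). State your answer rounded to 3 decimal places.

-27.143 billion

Before: m₁ = 1 / (0.18) ≈ 5.555556, MB₁ = 14, so M₁ = 5.555556 × 14 ≈ 77.7778 billion.
After: m₂ = 1 / (0.252) ≈ 3.968254, MB₂ = 14 − 1.24 = 12.76, so M₂ = 3.968254 × 12.76 ≈ 50.6349 billion.
ΔM = M₂ − M₁ = 50.6349 − 77.7778 = -27.1429 billion.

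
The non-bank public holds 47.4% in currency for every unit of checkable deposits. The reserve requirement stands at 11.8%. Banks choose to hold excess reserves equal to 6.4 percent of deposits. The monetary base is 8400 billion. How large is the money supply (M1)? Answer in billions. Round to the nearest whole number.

The money multiplier is m = (1 + c) / (rr + e + c) = (1 + 0.474) / (0.118 + 0.064 + 0.474) ≈ 2.24695.
So M = m × MB = 2.24695 × 8400 = 18874.38 billion.

18874 billion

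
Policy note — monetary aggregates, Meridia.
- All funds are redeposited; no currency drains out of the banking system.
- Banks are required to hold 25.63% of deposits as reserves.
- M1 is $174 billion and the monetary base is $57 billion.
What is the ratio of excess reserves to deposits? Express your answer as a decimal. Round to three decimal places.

0.071

Using m = M/MB = 174/57 ≈ 3.052632. Since m = (1 + c)/(c + rr + e), the denominator satisfies c + rr + e = (1 + c)/m = (1 + 0) / 3.052632 ≈ 0.327586.
With c = 0 and rr = 0.2563, the ratio of excess reserves to deposits is 0.327586 − 0 − 0.2563 = 0.071286.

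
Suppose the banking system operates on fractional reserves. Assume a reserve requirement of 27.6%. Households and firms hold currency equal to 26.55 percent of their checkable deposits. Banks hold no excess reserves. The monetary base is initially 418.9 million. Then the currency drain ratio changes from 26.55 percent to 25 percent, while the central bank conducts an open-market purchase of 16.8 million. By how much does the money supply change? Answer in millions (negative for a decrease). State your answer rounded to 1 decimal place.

56.4 million

Before: m₁ = (1 + 0.2655) / (0.276 + 0.2655) ≈ 2.33703, MB₁ = 418.9, so M₁ = 2.33703 × 418.9 ≈ 978.9819 million.
After: m₂ = (1 + 0.25) / (0.276 + 0.25) ≈ 2.37643, MB₂ = 418.9 + 16.8 = 435.7, so M₂ = 2.37643 × 435.7 ≈ 1035.4106 million.
ΔM = M₂ − M₁ = 1035.4106 − 978.9819 = 56.4287 million.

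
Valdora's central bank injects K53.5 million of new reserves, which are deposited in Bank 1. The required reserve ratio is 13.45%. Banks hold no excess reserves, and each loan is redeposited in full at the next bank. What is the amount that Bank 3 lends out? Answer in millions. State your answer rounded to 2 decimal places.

Each bank lends a fraction (1 − rr) = 0.8655 of the deposit it receives, so Bank 3 receives 53.5·0.8655^2 and lends 53.5·0.8655^3 ≈ 34.6861 million.

K34.69 million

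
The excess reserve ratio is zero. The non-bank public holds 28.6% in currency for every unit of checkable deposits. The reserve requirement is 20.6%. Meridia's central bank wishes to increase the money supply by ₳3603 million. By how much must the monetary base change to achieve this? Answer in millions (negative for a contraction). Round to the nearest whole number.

₳1378 million

The money multiplier is m = (1 + c) / (rr + c) = (1 + 0.286) / (0.206 + 0.286) ≈ 2.61382.
ΔMB = ΔM / m = (+3603) / 2.61382 ≈ 1378.4423 million.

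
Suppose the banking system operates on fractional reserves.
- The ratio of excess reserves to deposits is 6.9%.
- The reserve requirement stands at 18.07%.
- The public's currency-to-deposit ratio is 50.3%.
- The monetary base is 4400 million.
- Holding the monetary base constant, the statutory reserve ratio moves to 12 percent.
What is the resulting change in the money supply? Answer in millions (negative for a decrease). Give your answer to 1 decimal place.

770.7 million

Initially m₁ = (1 + 0.503) / (0.1807 + 0.069 + 0.503) ≈ 1.996811, so M₁ = 1.996811 × 4400 = 8785.9684 million.
After the change m₂ = (1 + 0.503) / (0.12 + 0.069 + 0.503) ≈ 2.171965, so M₂ = 2.171965 × 4400 = 9556.646 million.
ΔM = M₂ − M₁ = 9556.646 − 8785.9684 = 770.6776 million.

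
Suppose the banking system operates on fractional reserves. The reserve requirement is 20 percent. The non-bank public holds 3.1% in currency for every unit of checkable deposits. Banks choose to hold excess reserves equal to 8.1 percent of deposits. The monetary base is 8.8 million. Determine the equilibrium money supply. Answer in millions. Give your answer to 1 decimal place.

The money multiplier is m = (1 + c) / (rr + e + c) = (1 + 0.031) / (0.2 + 0.081 + 0.031) ≈ 3.3045.
So M = m × MB = 3.3045 × 8.8 = 29.0796 million.

29.1 million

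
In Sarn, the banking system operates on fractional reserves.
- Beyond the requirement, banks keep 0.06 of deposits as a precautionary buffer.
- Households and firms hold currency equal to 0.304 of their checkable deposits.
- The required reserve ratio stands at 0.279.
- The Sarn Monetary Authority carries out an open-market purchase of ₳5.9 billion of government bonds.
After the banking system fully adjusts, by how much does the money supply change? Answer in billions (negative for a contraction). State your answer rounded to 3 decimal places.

₳11.965 billion

The money multiplier is m = (1 + c) / (rr + e + c) = (1 + 0.304) / (0.279 + 0.06 + 0.304) ≈ 2.02799.
The purchase adds 5.9 billion of base, so ΔM = m × ΔMB = 2.02799 × (+5.9) ≈ 11.9651 billion.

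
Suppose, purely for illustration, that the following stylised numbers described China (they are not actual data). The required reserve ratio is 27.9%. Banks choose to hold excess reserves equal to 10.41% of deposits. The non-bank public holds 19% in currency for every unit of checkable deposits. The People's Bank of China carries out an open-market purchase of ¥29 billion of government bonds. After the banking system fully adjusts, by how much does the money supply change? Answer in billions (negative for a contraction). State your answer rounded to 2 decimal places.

¥60.22 billion

The money multiplier is m = (1 + c) / (rr + e + c) = (1 + 0.19) / (0.279 + 0.1041 + 0.19) ≈ 2.07643.
The purchase adds 29 billion of base, so ΔM = m × ΔMB = 2.07643 × (+29) ≈ 60.2165 billion.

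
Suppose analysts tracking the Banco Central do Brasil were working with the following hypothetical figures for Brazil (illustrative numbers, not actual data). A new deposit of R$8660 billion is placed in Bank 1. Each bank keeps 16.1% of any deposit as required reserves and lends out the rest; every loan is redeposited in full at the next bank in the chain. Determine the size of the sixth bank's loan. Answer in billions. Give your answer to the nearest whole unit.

R$3021 billion

Each bank lends a fraction (1 − rr) = 0.8390 of the deposit it receives, so Bank 6 receives 8660·0.8390^5 and lends 8660·0.8390^6 ≈ 3020.5752 billion.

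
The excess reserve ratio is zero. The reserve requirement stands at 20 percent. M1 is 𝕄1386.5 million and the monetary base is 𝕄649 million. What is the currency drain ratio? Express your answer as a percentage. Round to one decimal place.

Using m = M/MB = 1386.5/649 ≈ 2.136364. From m = (1 + c)/(c + rr + e), rearranging gives 1 + c = m·(c + rr + e), so c·(1 − m) = m·(rr + e) − 1.
Hence c = [m·(rr + e) − 1]/(1 − m) = [2.136364 × (0.2 + 0) − 1] / (1 − 2.136364) ≈ 0.504000.

50.4%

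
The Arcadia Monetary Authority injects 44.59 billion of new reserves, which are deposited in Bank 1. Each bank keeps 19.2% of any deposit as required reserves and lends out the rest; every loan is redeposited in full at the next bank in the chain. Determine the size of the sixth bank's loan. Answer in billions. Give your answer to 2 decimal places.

12.41 billion

Each bank lends a fraction (1 − rr) = 0.8080 of the deposit it receives, so Bank 6 receives 44.59·0.8080^5 and lends 44.59·0.8080^6 ≈ 12.4081 billion.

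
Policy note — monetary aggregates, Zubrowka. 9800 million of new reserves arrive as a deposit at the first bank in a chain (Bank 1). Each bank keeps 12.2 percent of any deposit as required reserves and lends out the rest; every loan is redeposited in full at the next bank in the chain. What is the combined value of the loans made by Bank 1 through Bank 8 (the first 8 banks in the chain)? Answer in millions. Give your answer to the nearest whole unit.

45621 million

Bank i lends (1 − rr)^i of the original deposit: Bank 1 lends 9800·0.8780 = 8604.4000, Bank 2 lends 9800·0.8780² = 7554.6632, and so on.
Summing a geometric series: total = 9800·[0.8780·(1 − 0.8780^8) / (1 − 0.8780)] ≈ 45621.1288 million.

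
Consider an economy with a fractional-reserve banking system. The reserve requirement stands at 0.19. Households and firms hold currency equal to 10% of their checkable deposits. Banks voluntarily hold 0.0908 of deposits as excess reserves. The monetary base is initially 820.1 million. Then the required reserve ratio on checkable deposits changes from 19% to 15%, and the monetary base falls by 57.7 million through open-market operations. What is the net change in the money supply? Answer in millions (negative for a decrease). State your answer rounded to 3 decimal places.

91.812 million

Before: m₁ = (1 + 0.1) / (0.19 + 0.0908 + 0.1) ≈ 2.8886555, MB₁ = 820.1, so M₁ = 2.8886555 × 820.1 ≈ 2368.9864 million.
After: m₂ = (1 + 0.1) / (0.15 + 0.0908 + 0.1) ≈ 3.2276995, MB₂ = 820.1 − 57.7 = 762.4, so M₂ = 3.2276995 × 762.4 ≈ 2460.7981 million.
ΔM = M₂ − M₁ = 2460.7981 − 2368.9864 = 91.8117 million.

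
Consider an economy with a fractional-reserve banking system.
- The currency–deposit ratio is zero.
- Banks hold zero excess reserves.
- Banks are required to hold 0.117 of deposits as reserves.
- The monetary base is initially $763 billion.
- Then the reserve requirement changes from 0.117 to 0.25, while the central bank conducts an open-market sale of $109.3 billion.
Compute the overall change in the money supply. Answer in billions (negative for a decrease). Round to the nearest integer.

-3907 billion

Before: m₁ = 1 / (0.117) ≈ 8.5470, MB₁ = 763, so M₁ = 8.5470 × 763 = 6521.361 billion.
After: m₂ = 1 / (0.25) = 4, MB₂ = 763 − 109.3 = 653.7, so M₂ = 4 × 653.7 = 2614.8 billion.
ΔM = M₂ − M₁ = 2614.8 − 6521.361 = -3906.561 billion.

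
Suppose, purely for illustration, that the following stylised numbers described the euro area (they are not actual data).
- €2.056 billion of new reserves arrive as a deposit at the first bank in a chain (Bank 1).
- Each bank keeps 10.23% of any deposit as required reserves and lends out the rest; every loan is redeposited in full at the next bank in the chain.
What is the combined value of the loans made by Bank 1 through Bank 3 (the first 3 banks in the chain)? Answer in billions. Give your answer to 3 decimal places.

€4.990 billion

Bank i lends (1 − rr)^i of the original deposit: Bank 1 lends 2.056·0.8977 ≈ 1.8457, Bank 2 lends 2.056·0.8977² ≈ 1.6569, and so on.
Summing a geometric series: total = 2.056·[0.8977·(1 − 0.8977^3) / (1 − 0.8977)] ≈ 4.9899 billion.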